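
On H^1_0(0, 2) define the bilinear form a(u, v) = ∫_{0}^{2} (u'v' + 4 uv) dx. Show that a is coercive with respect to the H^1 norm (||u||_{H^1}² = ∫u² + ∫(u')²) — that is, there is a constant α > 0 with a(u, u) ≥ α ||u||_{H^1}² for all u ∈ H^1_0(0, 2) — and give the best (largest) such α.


α = 1

Coercivity of a(·,·) on H^1_0(0, 2) means a(u, u) ≥ α ||u||_{H^1}² for every u ∈ H^1_0.
The interval has length L = 2, and Poincaré/coercivity depend only on L. Here a(u, u) = ∫(u')² + (4)·∫u².
Here c = 4 ≥ 1, so a(u,u) = ∫(u')² + c∫u² ≥ ∫(u')² + ∫u² = ||u||_{H^1}², i.e. α = 1 works. No larger α is possible: a(u,u) ≥ α||u||_{H^1}² means (1−α)∫(u')² ≥ (α−c)∫u², and for the modes u_n = sin(nπ(x−x₀)/L) (x₀ the left endpoint) one has ∫u_n²/∫(u_n')² = (L/(nπ))² → 0, so a(u_n,u_n)/||u_n||_{H^1}² → 1. Hence the optimal constant is α = 1.
Therefore α = 1.


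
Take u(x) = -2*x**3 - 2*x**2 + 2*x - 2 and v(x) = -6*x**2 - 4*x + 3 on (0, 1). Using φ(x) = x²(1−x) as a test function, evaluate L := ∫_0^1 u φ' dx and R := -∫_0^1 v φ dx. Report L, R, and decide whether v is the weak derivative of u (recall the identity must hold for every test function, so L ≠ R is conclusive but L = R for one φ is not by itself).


LHS = 7/30, RHS = 3/20. No, v is not the weak derivative of u.

u(x) = -2*x**3 - 2*x**2 + 2*x - 2, classical derivative u'(x) = -6*x**2 - 4*x + 2.
φ(x) = x²(1−x), so φ'(x) = x*(2 - 3*x).
Note φ(0) = φ(1) = 0, so the boundary term u·φ vanishes.
LHS = ∫_0^1 u(x) φ'(x) dx = ∫_0^1 (6*x^5 + 2*x^4 - 10*x^3 + 10*x^2 - 4*x) dx. Term by term:
  ∫_0^1 6*x^5 dx = 1;  ∫_0^1 2*x^4 dx = 2/5;  ∫_0^1 -10*x^3 dx = -5/2;
  ∫_0^1 10*x^2 dx = 10/3;  ∫_0^1 -4*x dx = -2.
Sum: 1 + 2/5 − 5/2 + 10/3 − 2 = 7/30.
So LHS = 7/30.
∫_0^1 v(x) φ(x) dx = ∫_0^1 (6*x^5 - 2*x^4 - 7*x^3 + 3*x^2) dx. Term by term:
  ∫_0^1 6*x^5 dx = 1;  ∫_0^1 -2*x^4 dx = -2/5;  ∫_0^1 -7*x^3 dx = -7/4;
  ∫_0^1 3*x^2 dx = 1.
Sum: 1 − 2/5 − 7/4 + 1 = -3/20.
So RHS = -∫_0^1 v(x) φ(x) dx = 3/20.
LHS − RHS = 1/12 ≠ 0, so the identity fails.
(For a valid weak derivative the identity must hold for EVERY test function, in particular this one. The failure shows v is NOT the weak derivative of u.)
Correct weak derivative would be u'(x) = -6*x**2 - 4*x + 2.


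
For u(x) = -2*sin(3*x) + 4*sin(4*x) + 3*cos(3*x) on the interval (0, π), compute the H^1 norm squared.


||u||_{H^1(0,π)}^2 = 1920/7 + 201*π

u'(x) = -9*sin(3*x) - 6*cos(3*x) + 16*cos(4*x).
Expand u² and (u')² and integrate term by term on (0, π), using: for integers n ≥ 1, ∫_0^π sin²(nx) dx = ∫_0^π cos²(nx) dx = π/2; for n ≠ n', ∫_0^π sin(nx)sin(n'x) dx = ∫_0^π cos(nx)cos(n'x) dx = 0; and by product-to-sum, ∫_0^π sin(nx)cos(n'x) dx = ½∫_0^π [sin((n+n')x) + sin((n−n')x)] dx, which is 0 when n+n' is even and 2n/(n²−n'²) when n+n' is odd (it need not vanish on (0, π)).
  u² squared terms: (-2)²·∫sin(3x)² dx = 4·π/2 = 2*π;  (3)²·∫cos(3x)² dx = 9·π/2 = 9*π/2;  (4)²·∫sin(4x)² dx = 16·π/2 = 8*π.
  u² cross terms: 2·(-2)·(3)·∫sin(3x)·cos(3x) dx = -12·(0) = 0;  2·(-2)·(4)·∫sin(3x)·sin(4x) dx = -16·(0) = 0;  2·(3)·(4)·∫cos(3x)·sin(4x) dx = 24·(8/7) = 192/7.
  So ∫_0^π u² dx = 2*π + 9*π/2 + 8*π + 0 + 0 + 192/7 = 192/7 + 29*π/2.
  (u')² squared terms: (-9)²·∫sin(3x)² dx = 81·π/2 = 81*π/2;  (-6)²·∫cos(3x)² dx = 36·π/2 = 18*π;  (16)²·∫cos(4x)² dx = 256·π/2 = 128*π.
  (u')² cross terms: 2·(-9)·(-6)·∫sin(3x)·cos(3x) dx = 108·(0) = 0;  2·(-9)·(16)·∫sin(3x)·cos(4x) dx = -288·(-6/7) = 1728/7;  2·(-6)·(16)·∫cos(3x)·cos(4x) dx = -192·(0) = 0.
  So ∫_0^π (u')² dx = 81*π/2 + 18*π + 128*π + 0 + 1728/7 + 0 = 1728/7 + 373*π/2.
||u||_{H^1}^2 = (192/7 + 29*π/2) + (1728/7 + 373*π/2) = 1920/7 + 201*π.


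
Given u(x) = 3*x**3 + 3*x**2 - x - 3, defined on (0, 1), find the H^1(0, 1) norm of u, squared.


||u||_{H^1}^2 = 5189/105

The H^1 norm (squared) on an interval (0, L) is
  ||u||_{H^1}^2 = ∫_0^L u(x)^2 dx + ∫_0^L u'(x)^2 dx.
Compute u'(x) = 9*x**2 + 6*x - 1.
Then u(x)^2 = 9*x**6 + 18*x**5 + 3*x**4 - 24*x**3 - 17*x**2 + 6*x + 9 and u'(x)^2 = 81*x**4 + 108*x**3 + 18*x**2 - 12*x + 1.
Integrate each monomial from 0 to 1 using ∫_0^1 c·x^n dx = c·1^(n+1)/(n+1):
  ∫_0^1 u(x)^2 dx = ∫_0^1 (9*x^6 + 18*x^5 + 3*x^4 - 24*x^3 - 17*x^2 + 6*x + 9) dx. Term by term:
    ∫_0^1 9*x^6 dx = 9/7;  ∫_0^1 18*x^5 dx = 3;  ∫_0^1 3*x^4 dx = 3/5;
    ∫_0^1 -24*x^3 dx = -6;  ∫_0^1 -17*x^2 dx = -17/3;  ∫_0^1 6*x dx = 3;
    ∫_0^1 9 dx = 9.
  Sum: 9/7 + 3 + 3/5 − 6 − 17/3 + 3 + 9 = 548/105.
  ∫_0^1 u'(x)^2 dx = ∫_0^1 (81*x^4 + 108*x^3 + 18*x^2 - 12*x + 1) dx. Term by term:
    ∫_0^1 81*x^4 dx = 81/5;  ∫_0^1 108*x^3 dx = 27;  ∫_0^1 18*x^2 dx = 6;
    ∫_0^1 -12*x dx = -6;  ∫_0^1 1 dx = 1.
  Sum: 81/5 + 27 + 6 − 6 + 1 = 221/5.
Adding: ||u||_{H^1}^2 = 548/105 + 221/5 = 5189/105.


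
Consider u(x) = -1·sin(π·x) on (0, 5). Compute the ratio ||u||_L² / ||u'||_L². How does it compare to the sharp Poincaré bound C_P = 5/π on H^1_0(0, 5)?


||u||_L² / ||u'||_L² = 1/π < C_P = 5/π.

u(x) = -1·sin(π·x), so u'(x) = -π*cos(π*x).
Writing u(x) = A·sin(kπx/L) with A = -1 and k = 5, use ∫_0^L sin²(kπx/L) dx = L/2 and ∫_0^L cos²(kπx/L) dx = L/2.
u² = 1·sin²(π·x) and (u')² = π^2·cos²(π·x), and each of sin², cos² integrates to L/2 = 5/2 over (0, 5).
∫_0^5 u² dx = 5/2, so ||u||_L² = sqrt(10)/2.
∫_0^5 (u')² dx = 5*π^2/2, so ||u'||_L² = sqrt(10)*π/2.
Ratio ||u||_L² / ||u'||_L² = 1/π.
Sharp Poincaré constant on H^1_0(0, 5) is C_P = L/π = 5/π, achieved by sin(π/5·x).
This is the k = 5 harmonic; the ratio L/(kπ) is strictly less than C_P = L/π, consistent with the sharp inequality ||u||_L² ≤ C_P ||u'||_L².


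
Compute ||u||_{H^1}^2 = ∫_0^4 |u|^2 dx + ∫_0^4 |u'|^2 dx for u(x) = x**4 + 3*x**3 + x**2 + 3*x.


||u||_{H^1}^2 = 71933612/315

The H^1 norm (squared) on an interval (0, L) is
  ||u||_{H^1}^2 = ∫_0^L u(x)^2 dx + ∫_0^L u'(x)^2 dx.
Compute u'(x) = 4*x**3 + 9*x**2 + 2*x + 3.
Then u(x)^2 = x**8 + 6*x**7 + 11*x**6 + 12*x**5 + 19*x**4 + 6*x**3 + 9*x**2 and u'(x)^2 = 16*x**6 + 72*x**5 + 97*x**4 + 60*x**3 + 58*x**2 + 12*x + 9.
Integrate each monomial from 0 to 4 using ∫_0^4 c·x^n dx = c·4^(n+1)/(n+1):
  ∫_0^4 u(x)^2 dx = ∫_0^4 (x^8 + 6*x^7 + 11*x^6 + 12*x^5 + 19*x^4 + 6*x^3 + 9*x^2) dx. Term by term:
    ∫_0^4 x^8 dx = 262144/9;  ∫_0^4 6*x^7 dx = 49152;  ∫_0^4 11*x^6 dx = 180224/7;
    ∫_0^4 12*x^5 dx = 8192;  ∫_0^4 19*x^4 dx = 19456/5;  ∫_0^4 6*x^3 dx = 384;
    ∫_0^4 9*x^2 dx = 192.
  Sum: 262144/9 + 49152 + 180224/7 + 8192 + 19456/5 + 384 + 192 = 36755648/315.
  ∫_0^4 u'(x)^2 dx = ∫_0^4 (16*x^6 + 72*x^5 + 97*x^4 + 60*x^3 + 58*x^2 + 12*x + 9) dx. Term by term:
    ∫_0^4 16*x^6 dx = 262144/7;  ∫_0^4 72*x^5 dx = 49152;  ∫_0^4 97*x^4 dx = 99328/5;
    ∫_0^4 60*x^3 dx = 3840;  ∫_0^4 58*x^2 dx = 3712/3;  ∫_0^4 12*x dx = 96;
    ∫_0^4 9 dx = 36.
  Sum: 262144/7 + 49152 + 99328/5 + 3840 + 3712/3 + 96 + 36 = 11725988/105.
Adding: ||u||_{H^1}^2 = 36755648/315 + 11725988/105 = 71933612/315.


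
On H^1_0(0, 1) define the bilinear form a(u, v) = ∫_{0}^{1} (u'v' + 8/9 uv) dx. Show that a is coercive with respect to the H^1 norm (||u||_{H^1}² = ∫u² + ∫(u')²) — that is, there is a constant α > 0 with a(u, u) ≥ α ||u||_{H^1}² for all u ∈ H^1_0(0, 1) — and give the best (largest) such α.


α = (8/9 + π^2)/(1 + π^2)

Coercivity of a(·,·) on H^1_0(0, 1) means a(u, u) ≥ α ||u||_{H^1}² for every u ∈ H^1_0.
The interval has length L = 1, and Poincaré/coercivity depend only on L. Here a(u, u) = ∫(u')² + (8/9)·∫u².
Here 0 < c = 8/9 < 1. The condition a(u,u) ≥ α||u||_{H^1}² reads (1−α)∫(u')² ≥ (α−c)∫u². Any admissible α is ≤ 1 (rapidly oscillating u have ∫u²/∫(u')² → 0), and α = 1 would force 0 ≥ (1−c)∫u², impossible since c < 1; so 1−α > 0. By the sharp Poincaré inequality on H^1_0 of an interval of length L, ∫(u')² ≥ (π/L)²∫u² with equality for the first sine mode sin(π(x−x₀)/L) (x₀ the left endpoint), so the inequality holds for all u iff (1−α)(π/L)² ≥ α − c, i.e. α ≤ ((π/L)² + c)/((π/L)² + 1) = (1 + c(L/π)²)/(1 + (L/π)²). With (π/L)² = π^2 and c = 8/9, the largest admissible constant is α = ((π/L)² + c)/((π/L)² + 1).
Simplifying, α = (8/9 + π^2)/(1 + π^2).


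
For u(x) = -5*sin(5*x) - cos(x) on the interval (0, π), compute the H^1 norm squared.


||u||_{H^1(0,π)}^2 = 326*π

u'(x) = sin(x) - 25*cos(5*x).
Expand u² and (u')² and integrate term by term on (0, π), using: for integers n ≥ 1, ∫_0^π sin²(nx) dx = ∫_0^π cos²(nx) dx = π/2; for n ≠ n', ∫_0^π sin(nx)sin(n'x) dx = ∫_0^π cos(nx)cos(n'x) dx = 0; and by product-to-sum, ∫_0^π sin(nx)cos(n'x) dx = ½∫_0^π [sin((n+n')x) + sin((n−n')x)] dx, which is 0 when n+n' is even and 2n/(n²−n'²) when n+n' is odd (it need not vanish on (0, π)).
  u² squared terms: (-1)²·∫cos(x)² dx = 1·π/2 = π/2;  (-5)²·∫sin(5x)² dx = 25·π/2 = 25*π/2.
  u² cross terms: 2·(-1)·(-5)·∫cos(x)·sin(5x) dx = 10·(0) = 0.
  So ∫_0^π u² dx = π/2 + 25*π/2 + 0 = 13*π.
  (u')² squared terms: (-25)²·∫cos(5x)² dx = 625·π/2 = 625*π/2;  (1)²·∫sin(x)² dx = 1·π/2 = π/2.
  (u')² cross terms: 2·(-25)·(1)·∫cos(5x)·sin(x) dx = -50·(0) = 0.
  So ∫_0^π (u')² dx = 625*π/2 + π/2 + 0 = 313*π.
||u||_{H^1}^2 = (13*π) + (313*π) = 326*π.


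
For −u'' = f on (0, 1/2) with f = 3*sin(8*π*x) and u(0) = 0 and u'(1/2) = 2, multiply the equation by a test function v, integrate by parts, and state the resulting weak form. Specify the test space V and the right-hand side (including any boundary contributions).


V = {v ∈ H^1(0, 1/2) : v(0) = 0} (test functions vanish at x = 0 where u is specified); weak form: ∫_0^1/2 u'v' dx = ∫_0^1/2 (3*sin(8*π*x)) v dx + 2·v(1/2) for all v ∈ V.

Multiply both sides by a test function v and integrate from 0 to 1/2:
  ∫_0^1/2 −u''(x) v(x) dx = ∫_0^1/2 f(x) v(x) dx.
Integrate the LHS by parts once:
  ∫_0^1/2 −u'' v dx = −[u'(x) v(x)]_0^1/2 + ∫_0^1/2 u'(x) v'(x) dx.
Thus ∫_0^1/2 u'(x) v'(x) dx = ∫_0^1/2 f(x) v(x) dx + [u'(x) v(x)]_0^1/2.
Choose V so that boundary terms are either known or forced to vanish.
Mixed BC: u(0) = 0 (Dirichlet) and u'(1/2) = 2 (Neumann). Define V = {v ∈ H^1(0, 1/2) : v(0) = 0}. Then [u' v]_0^1/2 = u'(1/2)·v(1/2) − u'(0)·0 = 2·v(1/2).
Weak formulation: find u (satisfying any essential BC) such that ∫_0^1/2 u'(x) v'(x) dx = ∫_0^1/2 f v dx + 2·v(1/2) for all v ∈ V (Dirichlet at 0 absorbed into V; Neumann datum at x = 1/2 contributes the boundary term).
Substituting f(x) = 3*sin(8*π*x), the right-hand side is ∫_0^1/2 (3*sin(8*π*x)) v dx + 2·v(1/2).


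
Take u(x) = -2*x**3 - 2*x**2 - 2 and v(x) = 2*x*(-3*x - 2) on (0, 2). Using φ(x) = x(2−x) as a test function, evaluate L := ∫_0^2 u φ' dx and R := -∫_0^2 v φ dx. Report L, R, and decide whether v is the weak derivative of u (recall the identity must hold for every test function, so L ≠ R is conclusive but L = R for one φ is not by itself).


LHS = 224/15, RHS = 224/15. Yes, v = u' weakly.

u(x) = -2*x**3 - 2*x**2 - 2, classical derivative u'(x) = -6*x**2 - 4*x.
φ(x) = x(2−x), so φ'(x) = 2 - 2*x.
Note φ(0) = φ(2) = 0, so the boundary term u·φ vanishes.
LHS = ∫_0^2 u(x) φ'(x) dx = ∫_0^2 (4*x^4 - 4*x^2 + 4*x - 4) dx. Term by term:
  ∫_0^2 4*x^4 dx = 128/5;  ∫_0^2 -4*x^2 dx = -32/3;  ∫_0^2 4*x dx = 8;
  ∫_0^2 -4 dx = -8.
Sum: 128/5 − 32/3 + 8 − 8 = 224/15.
So LHS = 224/15.
∫_0^2 v(x) φ(x) dx = ∫_0^2 (6*x^4 - 8*x^3 - 8*x^2) dx. Term by term:
  ∫_0^2 6*x^4 dx = 192/5;  ∫_0^2 -8*x^3 dx = -32;  ∫_0^2 -8*x^2 dx = -64/3.
Sum: 192/5 − 32 − 64/3 = -224/15.
So RHS = -∫_0^2 v(x) φ(x) dx = 224/15.
LHS = RHS, so the identity holds for this test φ.
Moreover u is smooth here and v(x) = u'(x) = -6*x**2 - 4*x pointwise, so the identity holds for every test function. Hence v is the weak derivative of u.


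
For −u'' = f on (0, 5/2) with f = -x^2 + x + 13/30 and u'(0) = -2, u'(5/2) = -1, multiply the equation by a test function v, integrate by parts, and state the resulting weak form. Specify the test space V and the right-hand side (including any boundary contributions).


V = H^1(0, 5/2) (v unrestricted at boundary; u is determined up to an additive constant); weak form: ∫_0^5/2 u'v' dx = ∫_0^5/2 (-x^2 + x + 13/30) v dx − v(5/2) + 2·v(0) for all v ∈ V.

Multiply both sides by a test function v and integrate from 0 to 5/2:
  ∫_0^5/2 −u''(x) v(x) dx = ∫_0^5/2 f(x) v(x) dx.
Integrate the LHS by parts once:
  ∫_0^5/2 −u'' v dx = −[u'(x) v(x)]_0^5/2 + ∫_0^5/2 u'(x) v'(x) dx.
Thus ∫_0^5/2 u'(x) v'(x) dx = ∫_0^5/2 f(x) v(x) dx + [u'(x) v(x)]_0^5/2.
Choose V so that boundary terms are either known or forced to vanish.
u has inhomogeneous Neumann u'(0) = -2, u'(5/2) = -1. [u' v]_0^5/2 = (-1)·v(5/2) − (-2)·v(0) = − v(5/2) + 2·v(0). Take V = H^1(0, 5/2); boundary term becomes part of RHS.
Weak formulation: find u (satisfying any essential BC) such that ∫_0^5/2 u'(x) v'(x) dx = ∫_0^5/2 f v dx − v(5/2) + 2·v(0) for all v ∈ V (Neumann data are natural BCs: they enter the RHS as boundary terms).
Substituting f(x) = -x^2 + x + 13/30, the right-hand side is ∫_0^5/2 (-x^2 + x + 13/30) v dx − v(5/2) + 2·v(0).
Compatibility check (pure Neumann): taking v ≡ 1 ∈ V gives 0 = ∫_0^5/2 f dx + (-1) − (-2), i.e. ∫_0^5/2 f dx must equal u'(0) − u'(5/2) = -1. Indeed ∫_0^5/2 (-x^2 + x + 13/30) dx = -1, so the data are compatible. The solution is then unique only up to an additive constant (fix it e.g. by requiring ∫_0^5/2 u dx = 0).


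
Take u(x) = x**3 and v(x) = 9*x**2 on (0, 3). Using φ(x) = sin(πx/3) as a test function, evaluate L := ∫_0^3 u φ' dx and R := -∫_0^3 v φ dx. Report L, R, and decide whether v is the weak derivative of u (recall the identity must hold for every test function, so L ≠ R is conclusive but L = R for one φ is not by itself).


LHS = -81/π + 324/π^3, RHS = -243/π + 972/π^3. No, v is not the weak derivative of u.

u(x) = x**3, classical derivative u'(x) = 3*x**2.
φ(x) = sin(πx/3), so φ'(x) = π*cos(π*x/3)/3.
Note φ(0) = φ(3) = 0, so the boundary term u·φ vanishes.
LHS = ∫_0^3 u(x) φ'(x) dx = ∫_0^3 (π*x^3*cos(π*x/3)/3) dx. Term by term:
  ∫_0^3 π*x^3*cos(π*x/3)/3 dx = -81/π + 324/π^3.
So LHS = -81/π + 324/π^3.
∫_0^3 v(x) φ(x) dx = ∫_0^3 (9*x^2*sin(π*x/3)) dx. Term by term:
  ∫_0^3 9*x^2*sin(π*x/3) dx = -972/π^3 + 243/π.
So RHS = -∫_0^3 v(x) φ(x) dx = -243/π + 972/π^3.
LHS − RHS = -648/π^3 + 162/π ≠ 0, so the identity fails.
(For a valid weak derivative the identity must hold for EVERY test function, in particular this one. The failure shows v is NOT the weak derivative of u.)
Correct weak derivative would be u'(x) = 3*x**2.


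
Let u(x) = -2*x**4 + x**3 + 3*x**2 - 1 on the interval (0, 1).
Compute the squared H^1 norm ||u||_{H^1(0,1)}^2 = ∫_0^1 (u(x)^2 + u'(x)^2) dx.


||u||_{H^1}^2 = 1643/315

The H^1 norm (squared) on an interval (0, L) is
  ||u||_{H^1}^2 = ∫_0^L u(x)^2 dx + ∫_0^L u'(x)^2 dx.
Compute u'(x) = -8*x**3 + 3*x**2 + 6*x.
Then u(x)^2 = 4*x**8 - 4*x**7 - 11*x**6 + 6*x**5 + 13*x**4 - 2*x**3 - 6*x**2 + 1 and u'(x)^2 = 64*x**6 - 48*x**5 - 87*x**4 + 36*x**3 + 36*x**2.
Integrate each monomial from 0 to 1 using ∫_0^1 c·x^n dx = c·1^(n+1)/(n+1):
  ∫_0^1 u(x)^2 dx = ∫_0^1 (4*x^8 - 4*x^7 - 11*x^6 + 6*x^5 + 13*x^4 - 2*x^3 - 6*x^2 + 1) dx. Term by term:
    ∫_0^1 4*x^8 dx = 4/9;  ∫_0^1 -4*x^7 dx = -1/2;  ∫_0^1 -11*x^6 dx = -11/7;
    ∫_0^1 6*x^5 dx = 1;  ∫_0^1 13*x^4 dx = 13/5;  ∫_0^1 -2*x^3 dx = -1/2;
    ∫_0^1 -6*x^2 dx = -2;  ∫_0^1 1 dx = 1.
  Sum: 4/9 − 1/2 − 11/7 + 1 + 13/5 − 1/2 − 2 + 1 = 149/315.
  ∫_0^1 u'(x)^2 dx = ∫_0^1 (64*x^6 - 48*x^5 - 87*x^4 + 36*x^3 + 36*x^2) dx. Term by term:
    ∫_0^1 64*x^6 dx = 64/7;  ∫_0^1 -48*x^5 dx = -8;  ∫_0^1 -87*x^4 dx = -87/5;
    ∫_0^1 36*x^3 dx = 9;  ∫_0^1 36*x^2 dx = 12.
  Sum: 64/7 − 8 − 87/5 + 9 + 12 = 166/35.
Adding: ||u||_{H^1}^2 = 149/315 + 166/35 = 1643/315.


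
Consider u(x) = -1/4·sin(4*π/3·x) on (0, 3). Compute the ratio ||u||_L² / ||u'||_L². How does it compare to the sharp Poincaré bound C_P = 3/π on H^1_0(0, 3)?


||u||_L² / ||u'||_L² = 3/(4*π) < C_P = 3/π.

u(x) = -1/4·sin(4*π/3·x), so u'(x) = -π*cos(4*π*x/3)/3.
Writing u(x) = A·sin(kπx/L) with A = -1/4 and k = 4, use ∫_0^L sin²(kπx/L) dx = L/2 and ∫_0^L cos²(kπx/L) dx = L/2.
u² = 1/16·sin²(4*π/3·x) and (u')² = π^2/9·cos²(4*π/3·x), and each of sin², cos² integrates to L/2 = 3/2 over (0, 3).
∫_0^3 u² dx = 3/32, so ||u||_L² = sqrt(6)/8.
∫_0^3 (u')² dx = π^2/6, so ||u'||_L² = sqrt(6)*π/6.
Ratio ||u||_L² / ||u'||_L² = 3/(4*π).
Sharp Poincaré constant on H^1_0(0, 3) is C_P = L/π = 3/π, achieved by sin(π/3·x).
This is the k = 4 harmonic; the ratio L/(kπ) is strictly less than C_P = L/π, consistent with the sharp inequality ||u||_L² ≤ C_P ||u'||_L².


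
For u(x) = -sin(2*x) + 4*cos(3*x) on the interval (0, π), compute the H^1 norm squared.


||u||_{H^1(0,π)}^2 = 64 + 165*π/2

u'(x) = -12*sin(3*x) - 2*cos(2*x).
Expand u² and (u')² and integrate term by term on (0, π), using: for integers n ≥ 1, ∫_0^π sin²(nx) dx = ∫_0^π cos²(nx) dx = π/2; for n ≠ n', ∫_0^π sin(nx)sin(n'x) dx = ∫_0^π cos(nx)cos(n'x) dx = 0; and by product-to-sum, ∫_0^π sin(nx)cos(n'x) dx = ½∫_0^π [sin((n+n')x) + sin((n−n')x)] dx, which is 0 when n+n' is even and 2n/(n²−n'²) when n+n' is odd (it need not vanish on (0, π)).
  u² squared terms: (-1)²·∫sin(2x)² dx = 1·π/2 = π/2;  (4)²·∫cos(3x)² dx = 16·π/2 = 8*π.
  u² cross terms: 2·(-1)·(4)·∫sin(2x)·cos(3x) dx = -8·(-4/5) = 32/5.
  So ∫_0^π u² dx = π/2 + 8*π + 32/5 = 32/5 + 17*π/2.
  (u')² squared terms: (-12)²·∫sin(3x)² dx = 144·π/2 = 72*π;  (-2)²·∫cos(2x)² dx = 4·π/2 = 2*π.
  (u')² cross terms: 2·(-12)·(-2)·∫sin(3x)·cos(2x) dx = 48·(6/5) = 288/5.
  So ∫_0^π (u')² dx = 72*π + 2*π + 288/5 = 288/5 + 74*π.
||u||_{H^1}^2 = (32/5 + 17*π/2) + (288/5 + 74*π) = 64 + 165*π/2.


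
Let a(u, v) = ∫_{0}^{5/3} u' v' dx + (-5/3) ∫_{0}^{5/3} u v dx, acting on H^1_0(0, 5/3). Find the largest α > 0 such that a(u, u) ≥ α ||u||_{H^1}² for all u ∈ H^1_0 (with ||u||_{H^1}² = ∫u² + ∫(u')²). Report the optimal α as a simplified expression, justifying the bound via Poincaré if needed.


α = (-125 + 27*π^2)/(3*(25 + 9*π^2))

Coercivity of a(·,·) on H^1_0(0, 5/3) means a(u, u) ≥ α ||u||_{H^1}² for every u ∈ H^1_0.
The interval has length L = 5/3, and Poincaré/coercivity depend only on L. Here a(u, u) = ∫(u')² + (-5/3)·∫u².
Here c = -5/3 < 0 with |c| < (π/L)² = 9*π^2/25, so coercivity still holds. The condition a(u,u) ≥ α||u||_{H^1}² reads (1−α)∫(u')² ≥ (α−c)∫u². Any admissible α is ≤ 1 (rapidly oscillating u have ∫u²/∫(u')² → 0), and α = 1 would force 0 ≥ (1−c)∫u², impossible since c < 1; so 1−α > 0. By the sharp Poincaré inequality on H^1_0 of an interval of length L, ∫(u')² ≥ (π/L)²∫u² with equality for the first sine mode sin(π(x−x₀)/L) (x₀ the left endpoint), so the inequality holds for all u iff (1−α)(π/L)² ≥ α − c, i.e. α ≤ ((π/L)² + c)/((π/L)² + 1) = (1 + c(L/π)²)/(1 + (L/π)²). (Direct route, valid since c ≤ 0: Poincaré gives c∫u² ≥ c(L/π)²∫(u')², so a(u,u) ≥ (1 + c(L/π)²)∫(u')², while ||u||_{H^1}² ≤ (1 + (L/π)²)∫(u')²; dividing yields the same α.) With (π/L)² = 9*π^2/25 and c = -5/3, the largest admissible constant is α = ((π/L)² + c)/((π/L)² + 1).
Simplifying, α = (-125 + 27*π^2)/(3*(25 + 9*π^2)).


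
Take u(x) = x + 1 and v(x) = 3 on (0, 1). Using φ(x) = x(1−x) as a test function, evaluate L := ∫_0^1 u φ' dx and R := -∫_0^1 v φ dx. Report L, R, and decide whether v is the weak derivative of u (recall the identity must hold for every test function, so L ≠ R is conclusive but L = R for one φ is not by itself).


LHS = -1/6, RHS = -1/2. No, v is not the weak derivative of u.

u(x) = x + 1, classical derivative u'(x) = 1.
φ(x) = x(1−x), so φ'(x) = 1 - 2*x.
Note φ(0) = φ(1) = 0, so the boundary term u·φ vanishes.
LHS = ∫_0^1 u(x) φ'(x) dx = ∫_0^1 (-2*x^2 - x + 1) dx. Term by term:
  ∫_0^1 -2*x^2 dx = -2/3;  ∫_0^1 -x dx = -1/2;  ∫_0^1 1 dx = 1.
Sum: -2/3 − 1/2 + 1 = -1/6.
So LHS = -1/6.
∫_0^1 v(x) φ(x) dx = ∫_0^1 (-3*x^2 + 3*x) dx. Term by term:
  ∫_0^1 -3*x^2 dx = -1;  ∫_0^1 3*x dx = 3/2.
Sum: -1 + 3/2 = 1/2.
So RHS = -∫_0^1 v(x) φ(x) dx = -1/2.
LHS − RHS = 1/3 ≠ 0, so the identity fails.
(For a valid weak derivative the identity must hold for EVERY test function, in particular this one. The failure shows v is NOT the weak derivative of u.)
Correct weak derivative would be u'(x) = 1.


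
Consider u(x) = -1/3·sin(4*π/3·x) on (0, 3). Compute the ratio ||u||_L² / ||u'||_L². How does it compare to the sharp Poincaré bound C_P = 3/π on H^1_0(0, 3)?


||u||_L² / ||u'||_L² = 3/(4*π) < C_P = 3/π.

u(x) = -1/3·sin(4*π/3·x), so u'(x) = -4*π*cos(4*π*x/3)/9.
Writing u(x) = A·sin(kπx/L) with A = -1/3 and k = 4, use ∫_0^L sin²(kπx/L) dx = L/2 and ∫_0^L cos²(kπx/L) dx = L/2.
u² = 1/9·sin²(4*π/3·x) and (u')² = 16*π^2/81·cos²(4*π/3·x), and each of sin², cos² integrates to L/2 = 3/2 over (0, 3).
∫_0^3 u² dx = 1/6, so ||u||_L² = sqrt(6)/6.
∫_0^3 (u')² dx = 8*π^2/27, so ||u'||_L² = 2*sqrt(6)*π/9.
Ratio ||u||_L² / ||u'||_L² = 3/(4*π).
Sharp Poincaré constant on H^1_0(0, 3) is C_P = L/π = 3/π, achieved by sin(π/3·x).
This is the k = 4 harmonic; the ratio L/(kπ) is strictly less than C_P = L/π, consistent with the sharp inequality ||u||_L² ≤ C_P ||u'||_L².


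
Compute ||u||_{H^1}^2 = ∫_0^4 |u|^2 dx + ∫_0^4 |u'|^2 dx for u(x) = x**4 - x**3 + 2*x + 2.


||u||_{H^1}^2 = 13046048/315

The H^1 norm (squared) on an interval (0, L) is
  ||u||_{H^1}^2 = ∫_0^L u(x)^2 dx + ∫_0^L u'(x)^2 dx.
Compute u'(x) = 4*x**3 - 3*x**2 + 2.
Then u(x)^2 = x**8 - 2*x**7 + x**6 + 4*x**5 - 4*x**3 + 4*x**2 + 8*x + 4 and u'(x)^2 = 16*x**6 - 24*x**5 + 9*x**4 + 16*x**3 - 12*x**2 + 4.
Integrate each monomial from 0 to 4 using ∫_0^4 c·x^n dx = c·4^(n+1)/(n+1):
  ∫_0^4 u(x)^2 dx = ∫_0^4 (x^8 - 2*x^7 + x^6 + 4*x^5 - 4*x^3 + 4*x^2 + 8*x + 4) dx. Term by term:
    ∫_0^4 x^8 dx = 262144/9;  ∫_0^4 -2*x^7 dx = -16384;  ∫_0^4 x^6 dx = 16384/7;
    ∫_0^4 4*x^5 dx = 8192/3;  ∫_0^4 -4*x^3 dx = -256;  ∫_0^4 4*x^2 dx = 256/3;
    ∫_0^4 8*x dx = 64;  ∫_0^4 4 dx = 16.
  Sum: 262144/9 − 16384 + 16384/7 + 8192/3 − 256 + 256/3 + 64 + 16 = 1116592/63.
  ∫_0^4 u'(x)^2 dx = ∫_0^4 (16*x^6 - 24*x^5 + 9*x^4 + 16*x^3 - 12*x^2 + 4) dx. Term by term:
    ∫_0^4 16*x^6 dx = 262144/7;  ∫_0^4 -24*x^5 dx = -16384;  ∫_0^4 9*x^4 dx = 9216/5;
    ∫_0^4 16*x^3 dx = 1024;  ∫_0^4 -12*x^2 dx = -256;  ∫_0^4 4 dx = 16.
  Sum: 262144/7 − 16384 + 9216/5 + 1024 − 256 + 16 = 829232/35.
Adding: ||u||_{H^1}^2 = 1116592/63 + 829232/35 = 13046048/315.


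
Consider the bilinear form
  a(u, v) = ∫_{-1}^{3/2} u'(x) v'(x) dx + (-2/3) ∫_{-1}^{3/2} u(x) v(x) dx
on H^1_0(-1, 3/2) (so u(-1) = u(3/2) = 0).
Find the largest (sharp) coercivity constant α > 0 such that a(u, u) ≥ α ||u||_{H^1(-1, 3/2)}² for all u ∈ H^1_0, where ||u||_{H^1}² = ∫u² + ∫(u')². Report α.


α = 2*(-25 + 6*π^2)/(3*(25 + 4*π^2))

Coercivity of a(·,·) on H^1_0(-1, 3/2) means a(u, u) ≥ α ||u||_{H^1}² for every u ∈ H^1_0.
The interval has length L = 5/2, and Poincaré/coercivity depend only on L. Here a(u, u) = ∫(u')² + (-2/3)·∫u².
Here c = -2/3 < 0 with |c| < (π/L)² = 4*π^2/25, so coercivity still holds. The condition a(u,u) ≥ α||u||_{H^1}² reads (1−α)∫(u')² ≥ (α−c)∫u². Any admissible α is ≤ 1 (rapidly oscillating u have ∫u²/∫(u')² → 0), and α = 1 would force 0 ≥ (1−c)∫u², impossible since c < 1; so 1−α > 0. By the sharp Poincaré inequality on H^1_0 of an interval of length L, ∫(u')² ≥ (π/L)²∫u² with equality for the first sine mode sin(π(x−x₀)/L) (x₀ the left endpoint), so the inequality holds for all u iff (1−α)(π/L)² ≥ α − c, i.e. α ≤ ((π/L)² + c)/((π/L)² + 1) = (1 + c(L/π)²)/(1 + (L/π)²). (Direct route, valid since c ≤ 0: Poincaré gives c∫u² ≥ c(L/π)²∫(u')², so a(u,u) ≥ (1 + c(L/π)²)∫(u')², while ||u||_{H^1}² ≤ (1 + (L/π)²)∫(u')²; dividing yields the same α.) With (π/L)² = 4*π^2/25 and c = -2/3, the largest admissible constant is α = ((π/L)² + c)/((π/L)² + 1).
Simplifying, α = 2*(-25 + 6*π^2)/(3*(25 + 4*π^2)).


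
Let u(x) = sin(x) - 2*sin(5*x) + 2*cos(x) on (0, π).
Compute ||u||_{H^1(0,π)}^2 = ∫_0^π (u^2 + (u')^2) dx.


||u||_{H^1(0,π)}^2 = 57*π

u'(x) = -2*sin(x) + cos(x) - 10*cos(5*x).
Expand u² and (u')² and integrate term by term on (0, π), using: for integers n ≥ 1, ∫_0^π sin²(nx) dx = ∫_0^π cos²(nx) dx = π/2; for n ≠ n', ∫_0^π sin(nx)sin(n'x) dx = ∫_0^π cos(nx)cos(n'x) dx = 0; and by product-to-sum, ∫_0^π sin(nx)cos(n'x) dx = ½∫_0^π [sin((n+n')x) + sin((n−n')x)] dx, which is 0 when n+n' is even and 2n/(n²−n'²) when n+n' is odd (it need not vanish on (0, π)).
  u² squared terms: (-2)²·∫sin(5x)² dx = 4·π/2 = 2*π;  (2)²·∫cos(x)² dx = 4·π/2 = 2*π;  (1)²·∫sin(x)² dx = 1·π/2 = π/2.
  u² cross terms: 2·(-2)·(2)·∫sin(5x)·cos(x) dx = -8·(0) = 0;  2·(-2)·(1)·∫sin(5x)·sin(x) dx = -4·(0) = 0;  2·(2)·(1)·∫cos(x)·sin(x) dx = 4·(0) = 0.
  So ∫_0^π u² dx = 2*π + 2*π + π/2 + 0 + 0 + 0 = 9*π/2.
  (u')² squared terms: (-10)²·∫cos(5x)² dx = 100·π/2 = 50*π;  (-2)²·∫sin(x)² dx = 4·π/2 = 2*π;  (1)²·∫cos(x)² dx = 1·π/2 = π/2.
  (u')² cross terms: 2·(-10)·(-2)·∫cos(5x)·sin(x) dx = 40·(0) = 0;  2·(-10)·(1)·∫cos(5x)·cos(x) dx = -20·(0) = 0;  2·(-2)·(1)·∫sin(x)·cos(x) dx = -4·(0) = 0.
  So ∫_0^π (u')² dx = 50*π + 2*π + π/2 + 0 + 0 + 0 = 105*π/2.
||u||_{H^1}^2 = (9*π/2) + (105*π/2) = 57*π.


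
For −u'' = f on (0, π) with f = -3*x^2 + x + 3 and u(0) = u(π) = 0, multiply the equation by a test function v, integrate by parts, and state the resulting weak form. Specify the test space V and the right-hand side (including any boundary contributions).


V = H^1_0(0, π) (so v(0) = v(π) = 0); weak form: ∫_0^π u'v' dx = ∫_0^π (-3*x^2 + x + 3) v dx for all v ∈ V.

Multiply both sides by a test function v and integrate from 0 to π:
  ∫_0^π −u''(x) v(x) dx = ∫_0^π f(x) v(x) dx.
Integrate the LHS by parts once:
  ∫_0^π −u'' v dx = −[u'(x) v(x)]_0^π + ∫_0^π u'(x) v'(x) dx.
Thus ∫_0^π u'(x) v'(x) dx = ∫_0^π f(x) v(x) dx + [u'(x) v(x)]_0^π.
Choose V so that boundary terms are either known or forced to vanish.
u is Dirichlet: u(0) = u(π) = 0. Let V = H^1_0(0, π); then v(0) = v(π) = 0, and [u' v]_0^π = 0.
Weak formulation: find u (satisfying any essential BC) such that ∫_0^π u'(x) v'(x) dx = ∫_0^π f v dx for all v ∈ V.
Substituting f(x) = -3*x^2 + x + 3, the right-hand side is ∫_0^π (-3*x^2 + x + 3) v dx.


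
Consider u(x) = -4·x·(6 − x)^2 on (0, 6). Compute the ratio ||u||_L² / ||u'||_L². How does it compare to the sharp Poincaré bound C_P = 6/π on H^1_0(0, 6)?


||u||_L² / ||u'||_L² = 3*sqrt(14)/7 < C_P = 6/π.

u(x) = -4·x·(6 − x)^2, so u'(x) = 12*(2 - x)*(x - 6).
u(x) = -4·x·(6 − x)^2 vanishes at x = 0 and x = 6, so u ∈ H^1_0(0, 6). Differentiate via the product rule and integrate the resulting polynomials term by term.
  ∫_0^6 u² dx = ∫_0^6 (16*x^6 - 384*x^5 + 3456*x^4 - 13824*x^3 + 20736*x^2) dx. Term by term:
    ∫_0^6 16*x^6 dx = 4478976/7;  ∫_0^6 -384*x^5 dx = -2985984;  ∫_0^6 3456*x^4 dx = 26873856/5;
    ∫_0^6 -13824*x^3 dx = -4478976;  ∫_0^6 20736*x^2 dx = 1492992.
  Sum: 4478976/7 − 2985984 + 26873856/5 − 4478976 + 1492992 = 1492992/35.
  ∫_0^6 (u')² dx = ∫_0^6 (144*x^4 - 2304*x^3 + 12672*x^2 - 27648*x + 20736) dx. Term by term:
    ∫_0^6 144*x^4 dx = 1119744/5;  ∫_0^6 -2304*x^3 dx = -746496;  ∫_0^6 12672*x^2 dx = 912384;
    ∫_0^6 -27648*x dx = -497664;  ∫_0^6 20736 dx = 124416.
  Sum: 1119744/5 − 746496 + 912384 − 497664 + 124416 = 82944/5.
∫_0^6 u² dx = 1492992/35, so ||u||_L² = 864*sqrt(70)/35.
∫_0^6 (u')² dx = 82944/5, so ||u'||_L² = 288*sqrt(5)/5.
Ratio ||u||_L² / ||u'||_L² = 3*sqrt(14)/7.
Sharp Poincaré constant on H^1_0(0, 6) is C_P = L/π = 6/π, achieved by sin(π/6·x).
A polynomial bump cannot attain the sharp Poincaré constant (only the first sine eigenfunction does), so the ratio is strictly less than C_P, consistent with ||u||_L² ≤ C_P ||u'||_L².


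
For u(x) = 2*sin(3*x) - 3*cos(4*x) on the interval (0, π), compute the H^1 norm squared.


||u||_{H^1(0,π)}^2 = 1224/7 + 193*π/2

u'(x) = 12*sin(4*x) + 6*cos(3*x).
Expand u² and (u')² and integrate term by term on (0, π), using: for integers n ≥ 1, ∫_0^π sin²(nx) dx = ∫_0^π cos²(nx) dx = π/2; for n ≠ n', ∫_0^π sin(nx)sin(n'x) dx = ∫_0^π cos(nx)cos(n'x) dx = 0; and by product-to-sum, ∫_0^π sin(nx)cos(n'x) dx = ½∫_0^π [sin((n+n')x) + sin((n−n')x)] dx, which is 0 when n+n' is even and 2n/(n²−n'²) when n+n' is odd (it need not vanish on (0, π)).
  u² squared terms: (-3)²·∫cos(4x)² dx = 9·π/2 = 9*π/2;  (2)²·∫sin(3x)² dx = 4·π/2 = 2*π.
  u² cross terms: 2·(-3)·(2)·∫cos(4x)·sin(3x) dx = -12·(-6/7) = 72/7.
  So ∫_0^π u² dx = 9*π/2 + 2*π + 72/7 = 72/7 + 13*π/2.
  (u')² squared terms: (6)²·∫cos(3x)² dx = 36·π/2 = 18*π;  (12)²·∫sin(4x)² dx = 144·π/2 = 72*π.
  (u')² cross terms: 2·(6)·(12)·∫cos(3x)·sin(4x) dx = 144·(8/7) = 1152/7.
  So ∫_0^π (u')² dx = 18*π + 72*π + 1152/7 = 1152/7 + 90*π.
||u||_{H^1}^2 = (72/7 + 13*π/2) + (1152/7 + 90*π) = 1224/7 + 193*π/2.


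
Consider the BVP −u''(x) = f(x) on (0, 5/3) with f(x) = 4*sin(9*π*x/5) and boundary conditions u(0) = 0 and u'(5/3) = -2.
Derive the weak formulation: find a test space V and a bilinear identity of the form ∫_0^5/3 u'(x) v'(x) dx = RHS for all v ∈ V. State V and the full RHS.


V = {v ∈ H^1(0, 5/3) : v(0) = 0} (test functions vanish at x = 0 where u is specified); weak form: ∫_0^5/3 u'v' dx = ∫_0^5/3 (4*sin(9*π*x/5)) v dx − 2·v(5/3) for all v ∈ V.

Multiply both sides by a test function v and integrate from 0 to 5/3:
  ∫_0^5/3 −u''(x) v(x) dx = ∫_0^5/3 f(x) v(x) dx.
Integrate the LHS by parts once:
  ∫_0^5/3 −u'' v dx = −[u'(x) v(x)]_0^5/3 + ∫_0^5/3 u'(x) v'(x) dx.
Thus ∫_0^5/3 u'(x) v'(x) dx = ∫_0^5/3 f(x) v(x) dx + [u'(x) v(x)]_0^5/3.
Choose V so that boundary terms are either known or forced to vanish.
Mixed BC: u(0) = 0 (Dirichlet) and u'(5/3) = -2 (Neumann). Define V = {v ∈ H^1(0, 5/3) : v(0) = 0}. Then [u' v]_0^5/3 = u'(5/3)·v(5/3) − u'(0)·0 = − 2·v(5/3).
Weak formulation: find u (satisfying any essential BC) such that ∫_0^5/3 u'(x) v'(x) dx = ∫_0^5/3 f v dx − 2·v(5/3) for all v ∈ V (Dirichlet at 0 absorbed into V; Neumann datum at x = 5/3 contributes the boundary term).
Substituting f(x) = 4*sin(9*π*x/5), the right-hand side is ∫_0^5/3 (4*sin(9*π*x/5)) v dx − 2·v(5/3).


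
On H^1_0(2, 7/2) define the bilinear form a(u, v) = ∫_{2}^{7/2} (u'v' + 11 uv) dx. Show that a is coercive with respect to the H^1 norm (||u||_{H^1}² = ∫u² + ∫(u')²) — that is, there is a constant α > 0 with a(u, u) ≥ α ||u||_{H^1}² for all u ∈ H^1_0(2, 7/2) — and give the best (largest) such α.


α = 1

Coercivity of a(·,·) on H^1_0(2, 7/2) means a(u, u) ≥ α ||u||_{H^1}² for every u ∈ H^1_0.
The interval has length L = 3/2, and Poincaré/coercivity depend only on L. Here a(u, u) = ∫(u')² + (11)·∫u².
Here c = 11 ≥ 1, so a(u,u) = ∫(u')² + c∫u² ≥ ∫(u')² + ∫u² = ||u||_{H^1}², i.e. α = 1 works. No larger α is possible: a(u,u) ≥ α||u||_{H^1}² means (1−α)∫(u')² ≥ (α−c)∫u², and for the modes u_n = sin(nπ(x−x₀)/L) (x₀ the left endpoint) one has ∫u_n²/∫(u_n')² = (L/(nπ))² → 0, so a(u_n,u_n)/||u_n||_{H^1}² → 1. Hence the optimal constant is α = 1.
Therefore α = 1.


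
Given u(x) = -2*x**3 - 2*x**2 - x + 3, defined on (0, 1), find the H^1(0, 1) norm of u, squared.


||u||_{H^1}^2 = 1308/35

The H^1 norm (squared) on an interval (0, L) is
  ||u||_{H^1}^2 = ∫_0^L u(x)^2 dx + ∫_0^L u'(x)^2 dx.
Compute u'(x) = -6*x**2 - 4*x - 1.
Then u(x)^2 = 4*x**6 + 8*x**5 + 8*x**4 - 8*x**3 - 11*x**2 - 6*x + 9 and u'(x)^2 = 36*x**4 + 48*x**3 + 28*x**2 + 8*x + 1.
Integrate each monomial from 0 to 1 using ∫_0^1 c·x^n dx = c·1^(n+1)/(n+1):
  ∫_0^1 u(x)^2 dx = ∫_0^1 (4*x^6 + 8*x^5 + 8*x^4 - 8*x^3 - 11*x^2 - 6*x + 9) dx. Term by term:
    ∫_0^1 4*x^6 dx = 4/7;  ∫_0^1 8*x^5 dx = 4/3;  ∫_0^1 8*x^4 dx = 8/5;
    ∫_0^1 -8*x^3 dx = -2;  ∫_0^1 -11*x^2 dx = -11/3;  ∫_0^1 -6*x dx = -3;
    ∫_0^1 9 dx = 9.
  Sum: 4/7 + 4/3 + 8/5 − 2 − 11/3 − 3 + 9 = 403/105.
  ∫_0^1 u'(x)^2 dx = ∫_0^1 (36*x^4 + 48*x^3 + 28*x^2 + 8*x + 1) dx. Term by term:
    ∫_0^1 36*x^4 dx = 36/5;  ∫_0^1 48*x^3 dx = 12;  ∫_0^1 28*x^2 dx = 28/3;
    ∫_0^1 8*x dx = 4;  ∫_0^1 1 dx = 1.
  Sum: 36/5 + 12 + 28/3 + 4 + 1 = 503/15.
Adding: ||u||_{H^1}^2 = 403/105 + 503/15 = 1308/35.


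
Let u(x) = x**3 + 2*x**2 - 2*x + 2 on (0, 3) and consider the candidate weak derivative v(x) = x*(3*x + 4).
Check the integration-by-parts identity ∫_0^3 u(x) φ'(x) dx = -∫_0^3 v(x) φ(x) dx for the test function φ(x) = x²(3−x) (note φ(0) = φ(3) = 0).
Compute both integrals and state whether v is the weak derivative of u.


LHS = -108, RHS = -243/2. No, v is not the weak derivative of u.

u(x) = x**3 + 2*x**2 - 2*x + 2, classical derivative u'(x) = 3*x**2 + 4*x - 2.
φ(x) = x²(3−x), so φ'(x) = 3*x*(2 - x).
Note φ(0) = φ(3) = 0, so the boundary term u·φ vanishes.
LHS = ∫_0^3 u(x) φ'(x) dx = ∫_0^3 (-3*x^5 + 18*x^3 - 18*x^2 + 12*x) dx. Term by term:
  ∫_0^3 -3*x^5 dx = -729/2;  ∫_0^3 18*x^3 dx = 729/2;  ∫_0^3 -18*x^2 dx = -162;
  ∫_0^3 12*x dx = 54.
Sum: -729/2 + 729/2 − 162 + 54 = -108.
So LHS = -108.
∫_0^3 v(x) φ(x) dx = ∫_0^3 (-3*x^5 + 5*x^4 + 12*x^3) dx. Term by term:
  ∫_0^3 -3*x^5 dx = -729/2;  ∫_0^3 5*x^4 dx = 243;  ∫_0^3 12*x^3 dx = 243.
Sum: -729/2 + 243 + 243 = 243/2.
So RHS = -∫_0^3 v(x) φ(x) dx = -243/2.
LHS − RHS = 27/2 ≠ 0, so the identity fails.
(For a valid weak derivative the identity must hold for EVERY test function, in particular this one. The failure shows v is NOT the weak derivative of u.)
Correct weak derivative would be u'(x) = 3*x**2 + 4*x - 2.


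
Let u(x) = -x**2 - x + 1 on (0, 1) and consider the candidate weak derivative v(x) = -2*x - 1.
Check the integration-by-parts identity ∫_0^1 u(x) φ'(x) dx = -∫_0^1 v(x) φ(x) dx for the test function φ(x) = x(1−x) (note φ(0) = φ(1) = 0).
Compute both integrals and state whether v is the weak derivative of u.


LHS = 1/3, RHS = 1/3. Yes, v = u' weakly.

u(x) = -x**2 - x + 1, classical derivative u'(x) = -2*x - 1.
φ(x) = x(1−x), so φ'(x) = 1 - 2*x.
Note φ(0) = φ(1) = 0, so the boundary term u·φ vanishes.
LHS = ∫_0^1 u(x) φ'(x) dx = ∫_0^1 (2*x^3 + x^2 - 3*x + 1) dx. Term by term:
  ∫_0^1 2*x^3 dx = 1/2;  ∫_0^1 x^2 dx = 1/3;  ∫_0^1 -3*x dx = -3/2;
  ∫_0^1 1 dx = 1.
Sum: 1/2 + 1/3 − 3/2 + 1 = 1/3.
So LHS = 1/3.
∫_0^1 v(x) φ(x) dx = ∫_0^1 (2*x^3 - x^2 - x) dx. Term by term:
  ∫_0^1 2*x^3 dx = 1/2;  ∫_0^1 -x^2 dx = -1/3;  ∫_0^1 -x dx = -1/2.
Sum: 1/2 − 1/3 − 1/2 = -1/3.
So RHS = -∫_0^1 v(x) φ(x) dx = 1/3.
LHS = RHS, so the identity holds for this test φ.
Moreover u is smooth here and v(x) = u'(x) = -2*x - 1 pointwise, so the identity holds for every test function. Hence v is the weak derivative of u.


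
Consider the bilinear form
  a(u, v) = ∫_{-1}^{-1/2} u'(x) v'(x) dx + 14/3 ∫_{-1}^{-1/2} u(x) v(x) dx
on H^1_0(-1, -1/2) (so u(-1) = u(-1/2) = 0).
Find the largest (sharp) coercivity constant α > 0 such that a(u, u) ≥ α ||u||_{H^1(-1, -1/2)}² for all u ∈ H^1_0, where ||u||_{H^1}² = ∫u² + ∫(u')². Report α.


α = 1

Coercivity of a(·,·) on H^1_0(-1, -1/2) means a(u, u) ≥ α ||u||_{H^1}² for every u ∈ H^1_0.
The interval has length L = 1/2, and Poincaré/coercivity depend only on L. Here a(u, u) = ∫(u')² + (14/3)·∫u².
Here c = 14/3 ≥ 1, so a(u,u) = ∫(u')² + c∫u² ≥ ∫(u')² + ∫u² = ||u||_{H^1}², i.e. α = 1 works. No larger α is possible: a(u,u) ≥ α||u||_{H^1}² means (1−α)∫(u')² ≥ (α−c)∫u², and for the modes u_n = sin(nπ(x−x₀)/L) (x₀ the left endpoint) one has ∫u_n²/∫(u_n')² = (L/(nπ))² → 0, so a(u_n,u_n)/||u_n||_{H^1}² → 1. Hence the optimal constant is α = 1.
Therefore α = 1.


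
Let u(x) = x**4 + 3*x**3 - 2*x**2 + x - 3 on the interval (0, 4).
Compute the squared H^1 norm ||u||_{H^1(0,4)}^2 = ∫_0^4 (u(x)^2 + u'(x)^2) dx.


||u||_{H^1}^2 = 7921688/45

The H^1 norm (squared) on an interval (0, L) is
  ||u||_{H^1}^2 = ∫_0^L u(x)^2 dx + ∫_0^L u'(x)^2 dx.
Compute u'(x) = 4*x**3 + 9*x**2 - 4*x + 1.
Then u(x)^2 = x**8 + 6*x**7 + 5*x**6 - 10*x**5 + 4*x**4 - 22*x**3 + 13*x**2 - 6*x + 9 and u'(x)^2 = 16*x**6 + 72*x**5 + 49*x**4 - 64*x**3 + 34*x**2 - 8*x + 1.
Integrate each monomial from 0 to 4 using ∫_0^4 c·x^n dx = c·4^(n+1)/(n+1):
  ∫_0^4 u(x)^2 dx = ∫_0^4 (x^8 + 6*x^7 + 5*x^6 - 10*x^5 + 4*x^4 - 22*x^3 + 13*x^2 - 6*x + 9) dx. Term by term:
    ∫_0^4 x^8 dx = 262144/9;  ∫_0^4 6*x^7 dx = 49152;  ∫_0^4 5*x^6 dx = 81920/7;
    ∫_0^4 -10*x^5 dx = -20480/3;  ∫_0^4 4*x^4 dx = 4096/5;  ∫_0^4 -22*x^3 dx = -1408;
    ∫_0^4 13*x^2 dx = 832/3;  ∫_0^4 -6*x dx = -48;  ∫_0^4 9 dx = 36.
  Sum: 262144/9 + 49152 + 81920/7 − 20480/3 + 4096/5 − 1408 + 832/3 − 48 + 36 = 26092028/315.
  ∫_0^4 u'(x)^2 dx = ∫_0^4 (16*x^6 + 72*x^5 + 49*x^4 - 64*x^3 + 34*x^2 - 8*x + 1) dx. Term by term:
    ∫_0^4 16*x^6 dx = 262144/7;  ∫_0^4 72*x^5 dx = 49152;  ∫_0^4 49*x^4 dx = 50176/5;
    ∫_0^4 -64*x^3 dx = -4096;  ∫_0^4 34*x^2 dx = 2176/3;  ∫_0^4 -8*x dx = -64;
    ∫_0^4 1 dx = 4.
  Sum: 262144/7 + 49152 + 50176/5 − 4096 + 2176/3 − 64 + 4 = 9786596/105.
Adding: ||u||_{H^1}^2 = 26092028/315 + 9786596/105 = 7921688/45.


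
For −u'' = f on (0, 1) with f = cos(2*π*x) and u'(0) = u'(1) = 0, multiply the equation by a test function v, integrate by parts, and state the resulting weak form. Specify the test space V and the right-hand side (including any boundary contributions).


V = H^1(0, 1) (no boundary constraint on v; u is determined up to an additive constant); weak form: ∫_0^1 u'v' dx = ∫_0^1 (cos(2*π*x)) v dx for all v ∈ V.

Multiply both sides by a test function v and integrate from 0 to 1:
  ∫_0^1 −u''(x) v(x) dx = ∫_0^1 f(x) v(x) dx.
Integrate the LHS by parts once:
  ∫_0^1 −u'' v dx = −[u'(x) v(x)]_0^1 + ∫_0^1 u'(x) v'(x) dx.
Thus ∫_0^1 u'(x) v'(x) dx = ∫_0^1 f(x) v(x) dx + [u'(x) v(x)]_0^1.
Choose V so that boundary terms are either known or forced to vanish.
u has homogeneous Neumann: u'(0) = u'(1) = 0. So [u' v]_0^1 = 0·v(1) − 0·v(0) = 0 for any v; take V = H^1(0, 1).
Weak formulation: find u (satisfying any essential BC) such that ∫_0^1 u'(x) v'(x) dx = ∫_0^1 f v dx for all v ∈ V (homogeneous Neumann, so boundary terms vanish).
Substituting f(x) = cos(2*π*x), the right-hand side is ∫_0^1 (cos(2*π*x)) v dx.
Compatibility check (pure Neumann): taking v ≡ 1 ∈ V gives 0 = ∫_0^1 f dx + (0) − (0), i.e. ∫_0^1 f dx must equal u'(0) − u'(1) = 0. Indeed ∫_0^1 (cos(2*π*x)) dx = 0, so the data are compatible. The solution is then unique only up to an additive constant (fix it e.g. by requiring ∫_0^1 u dx = 0).


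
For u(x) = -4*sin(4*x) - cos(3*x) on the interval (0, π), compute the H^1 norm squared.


||u||_{H^1(0,π)}^2 = 640/7 + 141*π

u'(x) = 3*sin(3*x) - 16*cos(4*x).
Expand u² and (u')² and integrate term by term on (0, π), using: for integers n ≥ 1, ∫_0^π sin²(nx) dx = ∫_0^π cos²(nx) dx = π/2; for n ≠ n', ∫_0^π sin(nx)sin(n'x) dx = ∫_0^π cos(nx)cos(n'x) dx = 0; and by product-to-sum, ∫_0^π sin(nx)cos(n'x) dx = ½∫_0^π [sin((n+n')x) + sin((n−n')x)] dx, which is 0 when n+n' is even and 2n/(n²−n'²) when n+n' is odd (it need not vanish on (0, π)).
  u² squared terms: (-1)²·∫cos(3x)² dx = 1·π/2 = π/2;  (-4)²·∫sin(4x)² dx = 16·π/2 = 8*π.
  u² cross terms: 2·(-1)·(-4)·∫cos(3x)·sin(4x) dx = 8·(8/7) = 64/7.
  So ∫_0^π u² dx = π/2 + 8*π + 64/7 = 64/7 + 17*π/2.
  (u')² squared terms: (-16)²·∫cos(4x)² dx = 256·π/2 = 128*π;  (3)²·∫sin(3x)² dx = 9·π/2 = 9*π/2.
  (u')² cross terms: 2·(-16)·(3)·∫cos(4x)·sin(3x) dx = -96·(-6/7) = 576/7.
  So ∫_0^π (u')² dx = 128*π + 9*π/2 + 576/7 = 576/7 + 265*π/2.
||u||_{H^1}^2 = (64/7 + 17*π/2) + (576/7 + 265*π/2) = 640/7 + 141*π.
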